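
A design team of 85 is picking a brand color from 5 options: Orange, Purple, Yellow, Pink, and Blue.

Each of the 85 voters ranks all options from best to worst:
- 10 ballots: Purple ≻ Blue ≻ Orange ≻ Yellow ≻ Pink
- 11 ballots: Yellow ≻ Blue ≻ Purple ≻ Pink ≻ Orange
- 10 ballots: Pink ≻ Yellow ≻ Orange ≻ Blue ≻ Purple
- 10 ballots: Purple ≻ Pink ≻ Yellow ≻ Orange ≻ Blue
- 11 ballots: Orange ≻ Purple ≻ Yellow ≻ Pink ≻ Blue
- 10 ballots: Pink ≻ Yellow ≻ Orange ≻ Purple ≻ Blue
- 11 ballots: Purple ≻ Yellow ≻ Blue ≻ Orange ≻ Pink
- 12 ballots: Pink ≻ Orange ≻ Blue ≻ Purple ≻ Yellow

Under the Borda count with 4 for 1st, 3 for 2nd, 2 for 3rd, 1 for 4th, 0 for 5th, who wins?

Purple

Orange: 10×2 + 11×0 + 10×2 + 10×1 + 11×4 + 10×2 + 11×1 + 12×3 = 161
Purple: 10×4 + 11×2 + 10×0 + 10×4 + 11×3 + 10×1 + 11×4 + 12×1 = 201
Yellow: 10×1 + 11×4 + 10×3 + 10×2 + 11×2 + 10×3 + 11×3 + 12×0 = 189
Pink: 10×0 + 11×1 + 10×4 + 10×3 + 11×1 + 10×4 + 11×0 + 12×4 = 180
Blue: 10×3 + 11×3 + 10×1 + 10×0 + 11×0 + 10×0 + 11×2 + 12×2 = 119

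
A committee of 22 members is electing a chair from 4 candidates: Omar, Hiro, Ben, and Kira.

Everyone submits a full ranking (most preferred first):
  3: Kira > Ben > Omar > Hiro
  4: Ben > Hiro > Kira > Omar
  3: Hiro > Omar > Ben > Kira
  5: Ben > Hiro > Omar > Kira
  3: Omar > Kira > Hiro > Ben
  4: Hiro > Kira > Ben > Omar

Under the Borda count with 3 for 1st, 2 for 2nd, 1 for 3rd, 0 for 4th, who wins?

Hiro

Omar: 3×1 + 4×0 + 3×2 + 5×1 + 3×3 + 4×0 = 23
Hiro: 3×0 + 4×2 + 3×3 + 5×2 + 3×1 + 4×3 = 42
Ben: 3×2 + 4×3 + 3×1 + 5×3 + 3×0 + 4×1 = 40
Kira: 3×3 + 4×1 + 3×0 + 5×0 + 3×2 + 4×2 = 27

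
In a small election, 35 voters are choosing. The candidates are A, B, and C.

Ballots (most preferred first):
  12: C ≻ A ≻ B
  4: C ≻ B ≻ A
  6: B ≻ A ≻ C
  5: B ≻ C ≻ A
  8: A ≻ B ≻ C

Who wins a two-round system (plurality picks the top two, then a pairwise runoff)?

Round 1 first-place votes: A 8, B 11, C 16. C and B advance.
Runoff: C is ranked above B on 16 ballots, B above C on 19.

B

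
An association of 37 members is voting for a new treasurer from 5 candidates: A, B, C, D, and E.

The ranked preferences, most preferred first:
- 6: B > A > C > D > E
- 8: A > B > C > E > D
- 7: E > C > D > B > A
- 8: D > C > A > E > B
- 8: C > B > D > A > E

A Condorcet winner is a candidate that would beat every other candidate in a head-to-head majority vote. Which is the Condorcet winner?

C vs A: 23–14
C vs B: 23–14
C vs D: 29–8
C vs E: 30–7
C beats every other candidate.

C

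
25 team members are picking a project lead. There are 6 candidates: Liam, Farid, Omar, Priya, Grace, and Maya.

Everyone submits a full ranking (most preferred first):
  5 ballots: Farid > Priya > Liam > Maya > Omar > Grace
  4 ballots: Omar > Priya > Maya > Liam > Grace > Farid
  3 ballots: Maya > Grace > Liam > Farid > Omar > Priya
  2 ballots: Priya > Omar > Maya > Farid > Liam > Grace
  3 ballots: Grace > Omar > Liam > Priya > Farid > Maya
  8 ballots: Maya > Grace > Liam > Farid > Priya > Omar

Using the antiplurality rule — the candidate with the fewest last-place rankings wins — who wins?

Last-place votes: Liam 0, Farid 4, Omar 8, Priya 3, Grace 7, Maya 3.

Liam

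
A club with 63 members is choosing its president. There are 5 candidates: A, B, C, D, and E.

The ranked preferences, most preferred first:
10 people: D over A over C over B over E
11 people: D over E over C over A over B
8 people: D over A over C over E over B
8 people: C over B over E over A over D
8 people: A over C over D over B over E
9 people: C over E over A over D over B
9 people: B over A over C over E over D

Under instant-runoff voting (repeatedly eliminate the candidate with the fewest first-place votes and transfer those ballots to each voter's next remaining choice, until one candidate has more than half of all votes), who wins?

C

Round 1: A 8, B 9, C 17, D 29, E 0. E eliminated.
Round 2: A 8, B 9, C 17, D 29. A eliminated.
Round 3: B 9, C 25, D 29. B eliminated.
Round 4: C 34, D 29. C has a majority (≥32).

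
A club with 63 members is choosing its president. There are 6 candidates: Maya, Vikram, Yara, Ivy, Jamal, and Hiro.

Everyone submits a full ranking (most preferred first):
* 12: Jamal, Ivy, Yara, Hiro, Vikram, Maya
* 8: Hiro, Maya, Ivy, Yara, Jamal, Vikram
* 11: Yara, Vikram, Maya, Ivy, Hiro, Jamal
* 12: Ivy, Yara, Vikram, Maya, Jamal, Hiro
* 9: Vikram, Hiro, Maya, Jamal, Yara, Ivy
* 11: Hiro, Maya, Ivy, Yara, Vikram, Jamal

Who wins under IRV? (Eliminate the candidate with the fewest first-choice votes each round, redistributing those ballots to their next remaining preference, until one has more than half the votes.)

Round 1: Maya 0, Vikram 9, Yara 11, Ivy 12, Jamal 12, Hiro 19. Maya eliminated.
Round 2: Vikram 9, Yara 11, Ivy 12, Jamal 12, Hiro 19. Vikram eliminated.
Round 3: Yara 11, Ivy 12, Jamal 12, Hiro 28. Yara eliminated.
Round 4: Ivy 23, Jamal 12, Hiro 28. Jamal eliminated.
Round 5: Ivy 35, Hiro 28. Ivy has a majority (≥32).

Ivy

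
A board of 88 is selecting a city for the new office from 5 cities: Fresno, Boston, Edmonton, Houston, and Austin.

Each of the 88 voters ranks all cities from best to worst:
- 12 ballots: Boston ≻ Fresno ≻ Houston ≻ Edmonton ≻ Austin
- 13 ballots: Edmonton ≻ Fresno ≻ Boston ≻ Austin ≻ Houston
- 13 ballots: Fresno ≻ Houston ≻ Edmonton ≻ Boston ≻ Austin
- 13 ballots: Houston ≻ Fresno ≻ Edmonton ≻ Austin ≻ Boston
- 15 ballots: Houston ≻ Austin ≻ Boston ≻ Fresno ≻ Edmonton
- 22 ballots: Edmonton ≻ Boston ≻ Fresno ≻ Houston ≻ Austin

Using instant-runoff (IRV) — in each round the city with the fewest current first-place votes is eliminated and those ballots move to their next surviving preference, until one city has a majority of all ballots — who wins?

Round 1: Fresno 13, Boston 12, Edmonton 35, Houston 28, Austin 0. Austin eliminated.
Round 2: Fresno 13, Boston 12, Edmonton 35, Houston 28. Boston eliminated.
Round 3: Fresno 25, Edmonton 35, Houston 28. Fresno eliminated.
Round 4: Edmonton 35, Houston 53. Houston has a majority (≥45).

Houston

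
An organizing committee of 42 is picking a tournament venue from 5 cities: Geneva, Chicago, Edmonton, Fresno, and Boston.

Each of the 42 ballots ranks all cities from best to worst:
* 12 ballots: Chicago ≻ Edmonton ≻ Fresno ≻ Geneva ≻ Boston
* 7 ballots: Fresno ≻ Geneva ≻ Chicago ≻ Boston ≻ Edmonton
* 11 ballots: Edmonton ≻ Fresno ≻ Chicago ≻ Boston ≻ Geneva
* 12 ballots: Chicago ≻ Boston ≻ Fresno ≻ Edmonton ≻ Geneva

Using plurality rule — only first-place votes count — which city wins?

First-place votes: Geneva 0, Chicago 24, Edmonton 11, Fresno 7, Boston 0.

Chicago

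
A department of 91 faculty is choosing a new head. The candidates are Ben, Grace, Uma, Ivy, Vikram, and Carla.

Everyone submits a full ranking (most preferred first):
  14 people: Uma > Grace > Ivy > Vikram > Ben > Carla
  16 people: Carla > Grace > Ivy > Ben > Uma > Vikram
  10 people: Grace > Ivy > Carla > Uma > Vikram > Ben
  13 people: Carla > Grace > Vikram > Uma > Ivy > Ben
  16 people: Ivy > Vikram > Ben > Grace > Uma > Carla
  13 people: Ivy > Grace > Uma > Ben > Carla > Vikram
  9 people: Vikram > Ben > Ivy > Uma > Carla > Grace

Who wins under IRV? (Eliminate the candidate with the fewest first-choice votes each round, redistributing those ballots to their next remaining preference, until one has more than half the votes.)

Ivy

Round 1: Ben 0, Grace 10, Uma 14, Ivy 29, Vikram 9, Carla 29. Ben eliminated.
Round 2: Grace 10, Uma 14, Ivy 29, Vikram 9, Carla 29. Vikram eliminated.
Round 3: Grace 10, Uma 14, Ivy 38, Carla 29. Grace eliminated.
Round 4: Uma 14, Ivy 48, Carla 29. Ivy has a majority (≥46).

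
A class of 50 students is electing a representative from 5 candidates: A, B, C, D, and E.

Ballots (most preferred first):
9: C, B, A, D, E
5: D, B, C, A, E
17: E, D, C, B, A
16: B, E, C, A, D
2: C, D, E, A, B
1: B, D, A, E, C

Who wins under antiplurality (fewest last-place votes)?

C

Last-place votes: A 17, B 2, C 1, D 16, E 14.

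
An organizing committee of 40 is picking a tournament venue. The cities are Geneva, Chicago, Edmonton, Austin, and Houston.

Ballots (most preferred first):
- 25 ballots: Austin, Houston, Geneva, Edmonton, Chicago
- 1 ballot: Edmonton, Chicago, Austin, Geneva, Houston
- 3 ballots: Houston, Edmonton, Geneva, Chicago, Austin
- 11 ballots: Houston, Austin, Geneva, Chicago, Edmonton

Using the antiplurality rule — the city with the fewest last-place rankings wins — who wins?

Geneva

Last-place votes: Geneva 0, Chicago 25, Edmonton 11, Austin 3, Houston 1.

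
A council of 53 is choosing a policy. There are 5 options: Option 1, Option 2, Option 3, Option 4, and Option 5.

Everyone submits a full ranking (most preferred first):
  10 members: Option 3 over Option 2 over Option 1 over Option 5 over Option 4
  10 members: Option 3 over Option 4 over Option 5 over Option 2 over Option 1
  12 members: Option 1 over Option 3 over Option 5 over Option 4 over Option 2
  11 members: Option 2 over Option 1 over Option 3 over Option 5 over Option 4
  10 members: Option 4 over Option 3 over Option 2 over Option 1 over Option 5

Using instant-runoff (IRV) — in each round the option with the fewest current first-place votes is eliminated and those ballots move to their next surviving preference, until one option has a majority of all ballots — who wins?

Round 1: Option 1 12, Option 2 11, Option 3 20, Option 4 10, Option 5 0. Option 5 eliminated.
Round 2: Option 1 12, Option 2 11, Option 3 20, Option 4 10. Option 4 eliminated.
Round 3: Option 1 12, Option 2 11, Option 3 30. Option 3 has a majority (≥27).

Option 3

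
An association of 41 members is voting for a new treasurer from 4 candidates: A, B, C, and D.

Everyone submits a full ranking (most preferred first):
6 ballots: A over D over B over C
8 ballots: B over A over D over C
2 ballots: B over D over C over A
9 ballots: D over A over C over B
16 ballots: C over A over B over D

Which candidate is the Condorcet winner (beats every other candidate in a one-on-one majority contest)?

A vs B: 31–10
A vs C: 23–18
A vs D: 30–11
A beats every other candidate.

A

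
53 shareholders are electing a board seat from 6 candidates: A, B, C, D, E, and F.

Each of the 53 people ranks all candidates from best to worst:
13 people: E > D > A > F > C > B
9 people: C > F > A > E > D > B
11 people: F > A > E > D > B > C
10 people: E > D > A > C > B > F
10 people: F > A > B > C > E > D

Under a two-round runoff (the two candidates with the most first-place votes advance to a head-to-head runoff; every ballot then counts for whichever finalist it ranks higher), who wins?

F

Round 1 first-place votes: A 0, B 0, C 9, D 0, E 23, F 21. E and F advance.
Runoff: E is ranked above F on 23 ballots, F above E on 30.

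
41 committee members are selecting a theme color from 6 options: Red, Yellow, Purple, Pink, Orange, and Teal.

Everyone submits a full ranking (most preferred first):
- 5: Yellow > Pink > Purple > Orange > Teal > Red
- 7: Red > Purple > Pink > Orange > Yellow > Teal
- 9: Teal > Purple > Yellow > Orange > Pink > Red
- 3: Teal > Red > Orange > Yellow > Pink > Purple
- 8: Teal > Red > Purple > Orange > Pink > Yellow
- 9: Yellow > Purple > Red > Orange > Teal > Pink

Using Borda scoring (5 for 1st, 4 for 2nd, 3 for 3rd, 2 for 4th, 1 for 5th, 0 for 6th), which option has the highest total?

Red: 5×0 + 7×5 + 9×0 + 3×4 + 8×4 + 9×3 = 106
Yellow: 5×5 + 7×1 + 9×3 + 3×2 + 8×0 + 9×5 = 110
Purple: 5×3 + 7×4 + 9×4 + 3×0 + 8×3 + 9×4 = 139
Pink: 5×4 + 7×3 + 9×1 + 3×1 + 8×1 + 9×0 = 61
Orange: 5×2 + 7×2 + 9×2 + 3×3 + 8×2 + 9×2 = 85
Teal: 5×1 + 7×0 + 9×5 + 3×5 + 8×5 + 9×1 = 114

Purple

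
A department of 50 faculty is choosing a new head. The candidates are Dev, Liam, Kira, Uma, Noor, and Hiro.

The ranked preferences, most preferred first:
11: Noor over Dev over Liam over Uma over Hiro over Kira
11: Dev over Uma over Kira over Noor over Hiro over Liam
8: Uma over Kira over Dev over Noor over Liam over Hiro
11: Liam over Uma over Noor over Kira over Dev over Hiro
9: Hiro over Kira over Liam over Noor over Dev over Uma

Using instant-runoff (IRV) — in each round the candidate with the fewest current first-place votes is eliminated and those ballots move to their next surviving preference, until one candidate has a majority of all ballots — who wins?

Round 1: Dev 11, Liam 11, Kira 0, Uma 8, Noor 11, Hiro 9. Kira eliminated.
Round 2: Dev 11, Liam 11, Uma 8, Noor 11, Hiro 9. Uma eliminated.
Round 3: Dev 19, Liam 11, Noor 11, Hiro 9. Hiro eliminated.
Round 4: Dev 19, Liam 20, Noor 11. Noor eliminated.
Round 5: Dev 30, Liam 20. Dev has a majority (≥26).

Dev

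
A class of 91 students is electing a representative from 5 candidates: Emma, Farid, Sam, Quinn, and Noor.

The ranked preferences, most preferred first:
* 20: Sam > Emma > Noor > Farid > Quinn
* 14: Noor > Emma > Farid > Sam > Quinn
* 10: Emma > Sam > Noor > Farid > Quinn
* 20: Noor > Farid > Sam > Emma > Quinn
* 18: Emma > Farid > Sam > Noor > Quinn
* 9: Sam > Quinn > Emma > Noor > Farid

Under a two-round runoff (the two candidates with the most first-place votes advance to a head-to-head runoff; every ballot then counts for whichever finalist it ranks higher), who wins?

Round 1 first-place votes: Emma 28, Farid 0, Sam 29, Quinn 0, Noor 34. Noor and Sam advance.
Runoff: Noor is ranked above Sam on 34 ballots, Sam above Noor on 57.

Sam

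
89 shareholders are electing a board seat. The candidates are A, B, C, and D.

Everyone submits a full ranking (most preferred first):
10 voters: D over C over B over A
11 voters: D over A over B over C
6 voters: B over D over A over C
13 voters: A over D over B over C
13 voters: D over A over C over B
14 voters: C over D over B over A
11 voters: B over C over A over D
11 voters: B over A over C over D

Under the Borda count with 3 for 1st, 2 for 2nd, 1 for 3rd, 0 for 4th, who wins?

D

A: 10×0 + 11×2 + 6×1 + 13×3 + 13×2 + 14×0 + 11×1 + 11×2 = 126
B: 10×1 + 11×1 + 6×3 + 13×1 + 13×0 + 14×1 + 11×3 + 11×3 = 132
C: 10×2 + 11×0 + 6×0 + 13×0 + 13×1 + 14×3 + 11×2 + 11×1 = 108
D: 10×3 + 11×3 + 6×2 + 13×2 + 13×3 + 14×2 + 11×0 + 11×0 = 168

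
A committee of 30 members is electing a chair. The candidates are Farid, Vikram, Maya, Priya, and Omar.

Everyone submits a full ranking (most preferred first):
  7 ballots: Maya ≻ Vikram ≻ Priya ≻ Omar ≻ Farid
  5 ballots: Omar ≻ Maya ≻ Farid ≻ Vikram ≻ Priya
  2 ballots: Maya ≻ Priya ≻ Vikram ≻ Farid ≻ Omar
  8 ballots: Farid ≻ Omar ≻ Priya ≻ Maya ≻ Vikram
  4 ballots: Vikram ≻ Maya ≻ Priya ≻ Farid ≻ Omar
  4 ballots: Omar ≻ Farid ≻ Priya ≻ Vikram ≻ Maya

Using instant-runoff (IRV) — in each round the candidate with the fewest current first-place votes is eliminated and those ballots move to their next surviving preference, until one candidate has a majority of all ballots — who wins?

Omar

Round 1: Farid 8, Vikram 4, Maya 9, Priya 0, Omar 9. Priya eliminated.
Round 2: Farid 8, Vikram 4, Maya 9, Omar 9. Vikram eliminated.
Round 3: Farid 8, Maya 13, Omar 9. Farid eliminated.
Round 4: Maya 13, Omar 17. Omar has a majority (≥16).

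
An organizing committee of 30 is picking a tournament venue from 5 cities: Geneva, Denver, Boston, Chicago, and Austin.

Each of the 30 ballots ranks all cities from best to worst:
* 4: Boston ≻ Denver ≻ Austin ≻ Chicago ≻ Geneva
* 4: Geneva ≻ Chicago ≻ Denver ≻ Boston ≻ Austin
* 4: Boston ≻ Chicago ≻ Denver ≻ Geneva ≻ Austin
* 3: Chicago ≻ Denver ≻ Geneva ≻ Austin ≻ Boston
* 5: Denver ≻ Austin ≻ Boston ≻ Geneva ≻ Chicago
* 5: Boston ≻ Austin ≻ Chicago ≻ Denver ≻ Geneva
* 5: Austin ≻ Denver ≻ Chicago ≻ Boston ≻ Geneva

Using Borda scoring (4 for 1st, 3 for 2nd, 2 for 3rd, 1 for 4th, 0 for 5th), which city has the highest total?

Denver

Geneva: 4×0 + 4×4 + 4×1 + 3×2 + 5×1 + 5×0 + 5×0 = 31
Denver: 4×3 + 4×2 + 4×2 + 3×3 + 5×4 + 5×1 + 5×3 = 77
Boston: 4×4 + 4×1 + 4×4 + 3×0 + 5×2 + 5×4 + 5×1 = 71
Chicago: 4×1 + 4×3 + 4×3 + 3×4 + 5×0 + 5×2 + 5×2 = 60
Austin: 4×2 + 4×0 + 4×0 + 3×1 + 5×3 + 5×3 + 5×4 = 61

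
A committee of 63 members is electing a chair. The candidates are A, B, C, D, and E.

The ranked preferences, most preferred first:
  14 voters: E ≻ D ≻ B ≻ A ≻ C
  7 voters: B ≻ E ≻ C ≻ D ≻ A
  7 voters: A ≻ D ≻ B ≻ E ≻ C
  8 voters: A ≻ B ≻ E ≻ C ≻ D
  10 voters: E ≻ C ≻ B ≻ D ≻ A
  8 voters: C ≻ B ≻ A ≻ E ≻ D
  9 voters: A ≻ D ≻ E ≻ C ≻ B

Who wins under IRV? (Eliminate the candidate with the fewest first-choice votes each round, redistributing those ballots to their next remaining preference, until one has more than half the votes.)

A

Round 1: A 24, B 7, C 8, D 0, E 24. D eliminated.
Round 2: A 24, B 7, C 8, E 24. B eliminated.
Round 3: A 24, C 8, E 31. C eliminated.
Round 4: A 32, E 31. A has a majority (≥32).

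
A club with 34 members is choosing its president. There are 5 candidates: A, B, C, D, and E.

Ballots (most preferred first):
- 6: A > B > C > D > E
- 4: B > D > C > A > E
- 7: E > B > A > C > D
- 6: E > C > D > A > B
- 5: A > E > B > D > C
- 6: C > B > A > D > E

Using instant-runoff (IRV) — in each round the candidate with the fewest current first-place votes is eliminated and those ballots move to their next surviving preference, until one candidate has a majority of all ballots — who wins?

Round 1: A 11, B 4, C 6, D 0, E 13. D eliminated.
Round 2: A 11, B 4, C 6, E 13. B eliminated.
Round 3: A 11, C 10, E 13. C eliminated.
Round 4: A 21, E 13. A has a majority (≥18).

A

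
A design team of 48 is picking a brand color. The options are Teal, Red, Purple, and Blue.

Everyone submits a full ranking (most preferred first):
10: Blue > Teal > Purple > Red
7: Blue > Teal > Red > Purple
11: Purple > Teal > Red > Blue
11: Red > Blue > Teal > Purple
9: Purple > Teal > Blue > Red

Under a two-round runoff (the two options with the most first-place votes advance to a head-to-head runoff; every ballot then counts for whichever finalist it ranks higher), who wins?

Round 1 first-place votes: Teal 0, Red 11, Purple 20, Blue 17. Purple and Blue advance.
Runoff: Purple is ranked above Blue on 20 ballots, Blue above Purple on 28.

Blue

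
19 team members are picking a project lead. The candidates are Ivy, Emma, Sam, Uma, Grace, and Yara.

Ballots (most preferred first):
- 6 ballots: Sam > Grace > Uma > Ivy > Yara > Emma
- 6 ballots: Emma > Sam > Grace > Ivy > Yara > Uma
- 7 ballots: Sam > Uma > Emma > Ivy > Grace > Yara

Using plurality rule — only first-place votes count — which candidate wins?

First-place votes: Ivy 0, Emma 6, Sam 13, Uma 0, Grace 0, Yara 0.

Sam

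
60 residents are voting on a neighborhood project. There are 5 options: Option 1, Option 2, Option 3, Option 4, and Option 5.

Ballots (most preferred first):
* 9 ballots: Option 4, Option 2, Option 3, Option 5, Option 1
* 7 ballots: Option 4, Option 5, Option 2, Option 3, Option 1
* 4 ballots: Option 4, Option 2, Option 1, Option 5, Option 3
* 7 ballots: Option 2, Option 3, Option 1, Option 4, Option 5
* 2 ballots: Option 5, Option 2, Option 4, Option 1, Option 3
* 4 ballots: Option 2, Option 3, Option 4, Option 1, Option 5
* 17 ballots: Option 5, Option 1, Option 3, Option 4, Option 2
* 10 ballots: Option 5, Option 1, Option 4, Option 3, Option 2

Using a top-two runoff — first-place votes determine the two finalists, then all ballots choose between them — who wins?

Option 4

Round 1 first-place votes: Option 1 0, Option 2 11, Option 3 0, Option 4 20, Option 5 29. Option 5 and Option 4 advance.
Runoff: Option 5 is ranked above Option 4 on 29 ballots, Option 4 above Option 5 on 31.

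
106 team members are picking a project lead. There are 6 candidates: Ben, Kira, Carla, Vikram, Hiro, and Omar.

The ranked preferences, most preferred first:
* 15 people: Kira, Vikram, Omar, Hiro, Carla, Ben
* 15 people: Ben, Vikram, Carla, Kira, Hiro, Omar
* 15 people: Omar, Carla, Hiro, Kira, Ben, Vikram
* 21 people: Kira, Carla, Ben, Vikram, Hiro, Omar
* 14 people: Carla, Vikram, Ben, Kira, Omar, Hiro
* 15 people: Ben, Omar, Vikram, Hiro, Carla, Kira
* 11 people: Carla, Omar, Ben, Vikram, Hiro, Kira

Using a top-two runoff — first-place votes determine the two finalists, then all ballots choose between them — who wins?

Ben

Round 1 first-place votes: Ben 30, Kira 36, Carla 25, Vikram 0, Hiro 0, Omar 15. Kira and Ben advance.
Runoff: Kira is ranked above Ben on 51 ballots, Ben above Kira on 55.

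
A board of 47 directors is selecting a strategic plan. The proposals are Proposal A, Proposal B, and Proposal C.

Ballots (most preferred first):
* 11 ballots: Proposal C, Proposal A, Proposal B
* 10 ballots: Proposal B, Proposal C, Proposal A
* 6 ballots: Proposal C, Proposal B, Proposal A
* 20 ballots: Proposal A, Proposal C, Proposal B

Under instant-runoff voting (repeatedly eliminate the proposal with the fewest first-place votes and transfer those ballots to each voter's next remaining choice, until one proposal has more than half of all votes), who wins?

Round 1: Proposal A 20, Proposal B 10, Proposal C 17. Proposal B eliminated.
Round 2: Proposal A 20, Proposal C 27. Proposal C has a majority (≥24).

Proposal C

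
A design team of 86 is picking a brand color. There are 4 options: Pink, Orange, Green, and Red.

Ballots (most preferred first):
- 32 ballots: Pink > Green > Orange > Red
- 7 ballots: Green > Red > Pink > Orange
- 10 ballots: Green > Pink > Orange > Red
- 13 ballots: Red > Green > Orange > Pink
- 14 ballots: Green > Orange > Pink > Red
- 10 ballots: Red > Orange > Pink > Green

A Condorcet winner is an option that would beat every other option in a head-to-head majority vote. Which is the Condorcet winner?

Green

Green vs Pink: 44–42
Green vs Orange: 76–10
Green vs Red: 63–23
Green beats every other option.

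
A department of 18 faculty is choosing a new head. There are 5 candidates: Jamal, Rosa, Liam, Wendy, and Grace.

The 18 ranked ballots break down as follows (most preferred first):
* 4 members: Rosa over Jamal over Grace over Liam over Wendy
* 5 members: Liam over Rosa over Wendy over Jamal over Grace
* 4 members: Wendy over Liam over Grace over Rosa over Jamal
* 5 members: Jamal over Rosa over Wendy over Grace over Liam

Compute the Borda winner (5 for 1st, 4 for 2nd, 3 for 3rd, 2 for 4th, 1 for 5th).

Jamal: 4×4 + 5×2 + 4×1 + 5×5 = 55
Rosa: 4×5 + 5×4 + 4×2 + 5×4 = 68
Liam: 4×2 + 5×5 + 4×4 + 5×1 = 54
Wendy: 4×1 + 5×3 + 4×5 + 5×3 = 54
Grace: 4×3 + 5×1 + 4×3 + 5×2 = 39

Rosa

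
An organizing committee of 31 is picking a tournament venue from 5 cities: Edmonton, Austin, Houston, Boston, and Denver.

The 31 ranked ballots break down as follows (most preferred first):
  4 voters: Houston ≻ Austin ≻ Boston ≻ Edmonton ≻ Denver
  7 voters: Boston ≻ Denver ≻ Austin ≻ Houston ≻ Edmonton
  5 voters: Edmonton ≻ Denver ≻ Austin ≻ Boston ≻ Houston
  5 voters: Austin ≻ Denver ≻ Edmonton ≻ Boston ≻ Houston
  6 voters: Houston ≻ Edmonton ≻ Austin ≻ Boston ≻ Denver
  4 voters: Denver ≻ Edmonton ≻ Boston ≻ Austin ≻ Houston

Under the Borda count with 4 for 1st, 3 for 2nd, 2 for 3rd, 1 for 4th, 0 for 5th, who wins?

Edmonton: 4×1 + 7×0 + 5×4 + 5×2 + 6×3 + 4×3 = 64
Austin: 4×3 + 7×2 + 5×2 + 5×4 + 6×2 + 4×1 = 72
Houston: 4×4 + 7×1 + 5×0 + 5×0 + 6×4 + 4×0 = 47
Boston: 4×2 + 7×4 + 5×1 + 5×1 + 6×1 + 4×2 = 60
Denver: 4×0 + 7×3 + 5×3 + 5×3 + 6×0 + 4×4 = 67

Austin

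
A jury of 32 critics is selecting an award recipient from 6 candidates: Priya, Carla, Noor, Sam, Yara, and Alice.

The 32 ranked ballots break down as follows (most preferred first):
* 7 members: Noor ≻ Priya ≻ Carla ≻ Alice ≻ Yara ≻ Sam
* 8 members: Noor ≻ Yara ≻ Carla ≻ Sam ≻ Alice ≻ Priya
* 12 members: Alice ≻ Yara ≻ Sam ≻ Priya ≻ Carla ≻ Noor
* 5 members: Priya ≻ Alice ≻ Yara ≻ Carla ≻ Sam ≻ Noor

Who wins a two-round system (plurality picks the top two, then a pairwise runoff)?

Round 1 first-place votes: Priya 5, Carla 0, Noor 15, Sam 0, Yara 0, Alice 12. Noor and Alice advance.
Runoff: Noor is ranked above Alice on 15 ballots, Alice above Noor on 17.

Alice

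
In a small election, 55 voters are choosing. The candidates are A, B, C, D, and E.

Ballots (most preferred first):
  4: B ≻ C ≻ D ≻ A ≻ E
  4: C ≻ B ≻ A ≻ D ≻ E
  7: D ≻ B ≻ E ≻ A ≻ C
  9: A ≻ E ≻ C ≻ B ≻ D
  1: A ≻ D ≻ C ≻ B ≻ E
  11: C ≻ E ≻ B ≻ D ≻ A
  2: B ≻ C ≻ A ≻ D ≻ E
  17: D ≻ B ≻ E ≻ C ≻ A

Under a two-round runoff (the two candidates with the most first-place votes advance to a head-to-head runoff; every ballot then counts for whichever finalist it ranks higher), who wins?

Round 1 first-place votes: A 10, B 6, C 15, D 24, E 0. D and C advance.
Runoff: D is ranked above C on 25 ballots, C above D on 30.

C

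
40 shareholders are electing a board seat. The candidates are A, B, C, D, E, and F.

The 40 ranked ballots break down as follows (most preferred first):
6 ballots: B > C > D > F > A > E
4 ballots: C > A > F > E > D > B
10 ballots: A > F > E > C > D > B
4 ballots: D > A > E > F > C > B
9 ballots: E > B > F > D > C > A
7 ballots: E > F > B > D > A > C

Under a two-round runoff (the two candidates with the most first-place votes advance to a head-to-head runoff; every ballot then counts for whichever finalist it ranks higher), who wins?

A

Round 1 first-place votes: A 10, B 6, C 4, D 4, E 16, F 0. E and A advance.
Runoff: E is ranked above A on 16 ballots, A above E on 24.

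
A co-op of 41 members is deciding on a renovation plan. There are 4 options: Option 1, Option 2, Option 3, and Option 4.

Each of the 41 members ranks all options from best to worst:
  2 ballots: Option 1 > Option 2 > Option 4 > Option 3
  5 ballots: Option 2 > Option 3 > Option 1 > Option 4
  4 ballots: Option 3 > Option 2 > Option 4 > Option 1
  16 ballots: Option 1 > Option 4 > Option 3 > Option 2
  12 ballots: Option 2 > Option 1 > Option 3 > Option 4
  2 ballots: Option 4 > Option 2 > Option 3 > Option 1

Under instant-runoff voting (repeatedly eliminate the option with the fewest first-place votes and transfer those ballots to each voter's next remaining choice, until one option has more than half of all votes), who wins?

Round 1: Option 1 18, Option 2 17, Option 3 4, Option 4 2. Option 4 eliminated.
Round 2: Option 1 18, Option 2 19, Option 3 4. Option 3 eliminated.
Round 3: Option 1 18, Option 2 23. Option 2 has a majority (≥21).

Option 2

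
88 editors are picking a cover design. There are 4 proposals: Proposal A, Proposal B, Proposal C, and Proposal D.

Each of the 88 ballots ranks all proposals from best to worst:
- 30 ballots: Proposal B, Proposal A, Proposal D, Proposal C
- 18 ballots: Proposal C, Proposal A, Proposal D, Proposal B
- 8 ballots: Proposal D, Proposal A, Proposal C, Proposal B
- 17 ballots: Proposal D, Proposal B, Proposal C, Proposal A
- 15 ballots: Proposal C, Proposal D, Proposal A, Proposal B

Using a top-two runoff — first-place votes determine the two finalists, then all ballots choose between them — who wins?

Proposal B

Round 1 first-place votes: Proposal A 0, Proposal B 30, Proposal C 33, Proposal D 25. Proposal C and Proposal B advance.
Runoff: Proposal C is ranked above Proposal B on 41 ballots, Proposal B above Proposal C on 47.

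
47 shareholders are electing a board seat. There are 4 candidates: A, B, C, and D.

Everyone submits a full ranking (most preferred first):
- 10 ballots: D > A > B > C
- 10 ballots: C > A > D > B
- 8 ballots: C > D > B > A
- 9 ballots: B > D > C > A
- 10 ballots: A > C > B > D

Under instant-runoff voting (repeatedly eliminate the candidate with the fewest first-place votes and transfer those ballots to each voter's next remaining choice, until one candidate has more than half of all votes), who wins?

Round 1: A 10, B 9, C 18, D 10. B eliminated.
Round 2: A 10, C 18, D 19. A eliminated.
Round 3: C 28, D 19. C has a majority (≥24).

C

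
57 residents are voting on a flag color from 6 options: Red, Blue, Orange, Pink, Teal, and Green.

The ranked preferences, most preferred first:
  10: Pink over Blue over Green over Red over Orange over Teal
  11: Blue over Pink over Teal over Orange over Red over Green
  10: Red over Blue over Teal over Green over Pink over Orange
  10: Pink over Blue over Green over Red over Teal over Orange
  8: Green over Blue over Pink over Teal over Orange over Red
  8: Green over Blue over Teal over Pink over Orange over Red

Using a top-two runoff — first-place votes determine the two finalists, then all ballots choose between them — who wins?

Round 1 first-place votes: Red 10, Blue 11, Orange 0, Pink 20, Teal 0, Green 16. Pink and Green advance.
Runoff: Pink is ranked above Green on 31 ballots, Green above Pink on 26.

Pink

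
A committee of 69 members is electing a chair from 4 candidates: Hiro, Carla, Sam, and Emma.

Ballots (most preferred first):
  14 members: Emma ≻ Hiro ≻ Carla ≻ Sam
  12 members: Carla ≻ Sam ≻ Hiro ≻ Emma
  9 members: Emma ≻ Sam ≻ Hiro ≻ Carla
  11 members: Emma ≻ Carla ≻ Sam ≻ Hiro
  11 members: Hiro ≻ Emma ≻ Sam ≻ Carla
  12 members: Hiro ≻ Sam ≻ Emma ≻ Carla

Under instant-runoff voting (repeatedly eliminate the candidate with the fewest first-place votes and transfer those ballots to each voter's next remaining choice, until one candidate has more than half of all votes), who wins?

Hiro

Round 1: Hiro 23, Carla 12, Sam 0, Emma 34. Sam eliminated.
Round 2: Hiro 23, Carla 12, Emma 34. Carla eliminated.
Round 3: Hiro 35, Emma 34. Hiro has a majority (≥35).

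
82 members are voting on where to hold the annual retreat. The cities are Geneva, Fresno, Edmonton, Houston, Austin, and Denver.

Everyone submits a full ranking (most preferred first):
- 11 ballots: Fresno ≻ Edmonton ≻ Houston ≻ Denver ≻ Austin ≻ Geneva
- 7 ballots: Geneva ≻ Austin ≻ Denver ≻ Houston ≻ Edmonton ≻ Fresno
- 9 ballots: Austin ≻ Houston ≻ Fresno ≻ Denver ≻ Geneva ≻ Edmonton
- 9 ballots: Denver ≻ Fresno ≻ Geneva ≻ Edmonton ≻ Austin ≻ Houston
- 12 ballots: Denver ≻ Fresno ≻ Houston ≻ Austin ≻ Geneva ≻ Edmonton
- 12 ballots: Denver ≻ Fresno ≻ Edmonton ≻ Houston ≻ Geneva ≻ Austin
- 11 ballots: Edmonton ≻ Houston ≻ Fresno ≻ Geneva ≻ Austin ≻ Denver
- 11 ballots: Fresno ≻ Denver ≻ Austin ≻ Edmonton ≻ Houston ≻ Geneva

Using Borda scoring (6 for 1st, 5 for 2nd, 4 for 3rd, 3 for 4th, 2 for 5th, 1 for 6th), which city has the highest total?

Fresno

Geneva: 11×1 + 7×6 + 9×2 + 9×4 + 12×2 + 12×2 + 11×3 + 11×1 = 199
Fresno: 11×6 + 7×1 + 9×4 + 9×5 + 12×5 + 12×5 + 11×4 + 11×6 = 384
Edmonton: 11×5 + 7×2 + 9×1 + 9×3 + 12×1 + 12×4 + 11×6 + 11×3 = 264
Houston: 11×4 + 7×3 + 9×5 + 9×1 + 12×4 + 12×3 + 11×5 + 11×2 = 280
Austin: 11×2 + 7×5 + 9×6 + 9×2 + 12×3 + 12×1 + 11×2 + 11×4 = 243
Denver: 11×3 + 7×4 + 9×3 + 9×6 + 12×6 + 12×6 + 11×1 + 11×5 = 352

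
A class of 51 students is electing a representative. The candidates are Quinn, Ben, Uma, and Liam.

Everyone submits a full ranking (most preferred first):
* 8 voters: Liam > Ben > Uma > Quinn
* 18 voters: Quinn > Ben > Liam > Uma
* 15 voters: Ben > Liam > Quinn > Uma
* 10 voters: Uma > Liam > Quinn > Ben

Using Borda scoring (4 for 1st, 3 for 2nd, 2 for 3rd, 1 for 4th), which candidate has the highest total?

Quinn: 8×1 + 18×4 + 15×2 + 10×2 = 130
Ben: 8×3 + 18×3 + 15×4 + 10×1 = 148
Uma: 8×2 + 18×1 + 15×1 + 10×4 = 89
Liam: 8×4 + 18×2 + 15×3 + 10×3 = 143

Ben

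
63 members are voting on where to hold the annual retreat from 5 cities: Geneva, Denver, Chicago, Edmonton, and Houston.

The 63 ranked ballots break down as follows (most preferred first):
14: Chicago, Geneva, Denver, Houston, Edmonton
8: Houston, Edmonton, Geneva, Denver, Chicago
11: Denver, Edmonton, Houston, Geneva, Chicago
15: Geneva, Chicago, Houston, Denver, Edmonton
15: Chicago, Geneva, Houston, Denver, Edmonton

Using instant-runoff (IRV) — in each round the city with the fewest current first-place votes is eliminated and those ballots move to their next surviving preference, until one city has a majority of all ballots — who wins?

Geneva

Round 1: Geneva 15, Denver 11, Chicago 29, Edmonton 0, Houston 8. Edmonton eliminated.
Round 2: Geneva 15, Denver 11, Chicago 29, Houston 8. Houston eliminated.
Round 3: Geneva 23, Denver 11, Chicago 29. Denver eliminated.
Round 4: Geneva 34, Chicago 29. Geneva has a majority (≥32).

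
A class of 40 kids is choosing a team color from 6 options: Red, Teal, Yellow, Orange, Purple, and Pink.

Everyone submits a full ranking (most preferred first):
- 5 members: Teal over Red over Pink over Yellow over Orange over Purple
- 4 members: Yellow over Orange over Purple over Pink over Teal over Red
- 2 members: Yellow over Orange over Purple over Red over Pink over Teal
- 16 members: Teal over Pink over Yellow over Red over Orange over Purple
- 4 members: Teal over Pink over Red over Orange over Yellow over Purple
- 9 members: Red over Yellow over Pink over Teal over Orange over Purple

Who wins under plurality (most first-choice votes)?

Teal

First-place votes: Red 9, Teal 25, Yellow 6, Orange 0, Purple 0, Pink 0.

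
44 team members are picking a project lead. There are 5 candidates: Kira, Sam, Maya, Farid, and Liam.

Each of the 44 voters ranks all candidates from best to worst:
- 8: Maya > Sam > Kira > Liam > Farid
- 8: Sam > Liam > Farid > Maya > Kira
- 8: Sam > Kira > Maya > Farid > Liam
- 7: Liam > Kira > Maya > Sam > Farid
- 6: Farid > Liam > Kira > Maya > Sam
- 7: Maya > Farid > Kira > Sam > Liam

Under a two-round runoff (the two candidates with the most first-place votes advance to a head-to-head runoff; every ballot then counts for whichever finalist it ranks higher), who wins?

Maya

Round 1 first-place votes: Kira 0, Sam 16, Maya 15, Farid 6, Liam 7. Sam and Maya advance.
Runoff: Sam is ranked above Maya on 16 ballots, Maya above Sam on 28.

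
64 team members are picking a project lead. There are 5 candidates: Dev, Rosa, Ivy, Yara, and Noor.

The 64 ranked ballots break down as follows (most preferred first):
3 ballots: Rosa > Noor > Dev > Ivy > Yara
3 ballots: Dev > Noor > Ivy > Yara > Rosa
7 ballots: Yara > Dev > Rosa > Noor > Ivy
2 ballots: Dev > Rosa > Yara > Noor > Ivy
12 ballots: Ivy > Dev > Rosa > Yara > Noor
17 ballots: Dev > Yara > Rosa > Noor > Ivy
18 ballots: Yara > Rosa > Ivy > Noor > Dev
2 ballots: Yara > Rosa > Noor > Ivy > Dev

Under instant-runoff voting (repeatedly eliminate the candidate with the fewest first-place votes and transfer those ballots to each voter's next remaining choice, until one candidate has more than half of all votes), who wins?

Dev

Round 1: Dev 22, Rosa 3, Ivy 12, Yara 27, Noor 0. Noor eliminated.
Round 2: Dev 22, Rosa 3, Ivy 12, Yara 27. Rosa eliminated.
Round 3: Dev 25, Ivy 12, Yara 27. Ivy eliminated.
Round 4: Dev 37, Yara 27. Dev has a majority (≥33).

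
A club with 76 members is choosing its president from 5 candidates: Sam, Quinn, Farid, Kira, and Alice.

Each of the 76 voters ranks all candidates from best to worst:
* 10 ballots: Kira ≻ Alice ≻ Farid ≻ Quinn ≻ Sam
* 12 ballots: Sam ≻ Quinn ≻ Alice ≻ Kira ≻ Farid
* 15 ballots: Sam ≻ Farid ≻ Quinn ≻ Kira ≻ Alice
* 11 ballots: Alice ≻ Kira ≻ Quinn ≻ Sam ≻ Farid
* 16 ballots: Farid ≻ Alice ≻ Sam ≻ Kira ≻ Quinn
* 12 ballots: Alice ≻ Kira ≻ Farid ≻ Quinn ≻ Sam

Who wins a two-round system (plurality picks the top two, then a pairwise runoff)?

Alice

Round 1 first-place votes: Sam 27, Quinn 0, Farid 16, Kira 10, Alice 23. Sam and Alice advance.
Runoff: Sam is ranked above Alice on 27 ballots, Alice above Sam on 49.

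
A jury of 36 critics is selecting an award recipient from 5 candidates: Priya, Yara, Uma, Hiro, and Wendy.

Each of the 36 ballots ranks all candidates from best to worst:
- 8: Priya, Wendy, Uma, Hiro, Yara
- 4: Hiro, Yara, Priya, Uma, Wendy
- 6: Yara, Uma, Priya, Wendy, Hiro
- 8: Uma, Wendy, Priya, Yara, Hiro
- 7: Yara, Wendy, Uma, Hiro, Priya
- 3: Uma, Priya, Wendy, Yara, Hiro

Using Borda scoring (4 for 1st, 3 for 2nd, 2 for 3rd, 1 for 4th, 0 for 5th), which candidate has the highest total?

Priya: 8×4 + 4×2 + 6×2 + 8×2 + 7×0 + 3×3 = 77
Yara: 8×0 + 4×3 + 6×4 + 8×1 + 7×4 + 3×1 = 75
Uma: 8×2 + 4×1 + 6×3 + 8×4 + 7×2 + 3×4 = 96
Hiro: 8×1 + 4×4 + 6×0 + 8×0 + 7×1 + 3×0 = 31
Wendy: 8×3 + 4×0 + 6×1 + 8×3 + 7×3 + 3×2 = 81

Uma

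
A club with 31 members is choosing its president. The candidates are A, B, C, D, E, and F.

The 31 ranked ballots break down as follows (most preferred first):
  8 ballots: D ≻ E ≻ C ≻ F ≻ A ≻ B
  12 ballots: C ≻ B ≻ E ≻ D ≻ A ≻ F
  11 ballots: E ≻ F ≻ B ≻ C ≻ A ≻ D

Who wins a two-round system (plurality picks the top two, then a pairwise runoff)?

E

Round 1 first-place votes: A 0, B 0, C 12, D 8, E 11, F 0. C and E advance.
Runoff: C is ranked above E on 12 ballots, E above C on 19.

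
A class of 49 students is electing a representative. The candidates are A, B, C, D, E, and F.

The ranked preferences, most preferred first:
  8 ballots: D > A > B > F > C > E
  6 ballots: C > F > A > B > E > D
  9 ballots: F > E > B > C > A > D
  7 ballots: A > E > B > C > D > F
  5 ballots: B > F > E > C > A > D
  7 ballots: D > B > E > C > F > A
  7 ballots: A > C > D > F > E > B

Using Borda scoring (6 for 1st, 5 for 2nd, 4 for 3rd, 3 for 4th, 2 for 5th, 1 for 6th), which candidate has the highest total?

A: 8×5 + 6×4 + 9×2 + 7×6 + 5×2 + 7×1 + 7×6 = 183
B: 8×4 + 6×3 + 9×4 + 7×4 + 5×6 + 7×5 + 7×1 = 186
C: 8×2 + 6×6 + 9×3 + 7×3 + 5×3 + 7×3 + 7×5 = 171
D: 8×6 + 6×1 + 9×1 + 7×2 + 5×1 + 7×6 + 7×4 = 152
E: 8×1 + 6×2 + 9×5 + 7×5 + 5×4 + 7×4 + 7×2 = 162
F: 8×3 + 6×5 + 9×6 + 7×1 + 5×5 + 7×2 + 7×3 = 175

B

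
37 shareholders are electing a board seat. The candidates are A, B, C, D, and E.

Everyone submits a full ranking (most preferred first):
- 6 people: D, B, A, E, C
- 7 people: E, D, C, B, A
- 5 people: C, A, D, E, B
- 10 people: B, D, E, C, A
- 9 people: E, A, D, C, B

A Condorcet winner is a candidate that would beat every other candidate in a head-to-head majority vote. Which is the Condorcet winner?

D

D vs A: 23–14
D vs B: 27–10
D vs C: 32–5
D vs E: 21–16
D beats every other candidate.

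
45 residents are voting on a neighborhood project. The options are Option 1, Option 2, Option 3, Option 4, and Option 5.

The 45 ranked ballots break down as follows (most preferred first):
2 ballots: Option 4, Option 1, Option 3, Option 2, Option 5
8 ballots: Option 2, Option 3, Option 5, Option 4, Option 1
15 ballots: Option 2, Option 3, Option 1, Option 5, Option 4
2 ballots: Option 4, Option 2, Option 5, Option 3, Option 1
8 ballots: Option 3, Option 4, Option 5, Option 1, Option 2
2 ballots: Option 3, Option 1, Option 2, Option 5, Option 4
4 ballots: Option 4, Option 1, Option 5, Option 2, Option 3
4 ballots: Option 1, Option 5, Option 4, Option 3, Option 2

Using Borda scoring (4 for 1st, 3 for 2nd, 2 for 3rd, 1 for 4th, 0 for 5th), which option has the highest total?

Option 3

Option 1: 2×3 + 8×0 + 15×2 + 2×0 + 8×1 + 2×3 + 4×3 + 4×4 = 78
Option 2: 2×1 + 8×4 + 15×4 + 2×3 + 8×0 + 2×2 + 4×1 + 4×0 = 108
Option 3: 2×2 + 8×3 + 15×3 + 2×1 + 8×4 + 2×4 + 4×0 + 4×1 = 119
Option 4: 2×4 + 8×1 + 15×0 + 2×4 + 8×3 + 2×0 + 4×4 + 4×2 = 72
Option 5: 2×0 + 8×2 + 15×1 + 2×2 + 8×2 + 2×1 + 4×2 + 4×3 = 73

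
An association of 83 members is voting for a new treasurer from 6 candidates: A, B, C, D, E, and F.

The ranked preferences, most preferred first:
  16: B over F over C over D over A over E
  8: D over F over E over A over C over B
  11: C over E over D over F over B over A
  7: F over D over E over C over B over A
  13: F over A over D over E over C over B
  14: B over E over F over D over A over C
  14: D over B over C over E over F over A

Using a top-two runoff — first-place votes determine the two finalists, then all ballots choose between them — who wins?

D

Round 1 first-place votes: A 0, B 30, C 11, D 22, E 0, F 20. B and D advance.
Runoff: B is ranked above D on 30 ballots, D above B on 53.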